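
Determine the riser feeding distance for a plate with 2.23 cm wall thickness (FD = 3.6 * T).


Formula: FD = 3.6 * T  (riser feeding-distance rule)
FD = 3.6 * 2.23 cm = 8.0280 cm

Final answer: 8.0280 cm


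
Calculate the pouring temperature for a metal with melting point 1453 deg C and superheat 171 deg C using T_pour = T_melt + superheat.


Formula: T_pour = T_melt + Superheat
T_pour = 1453 + 171 = 1624 deg C

Answer: 1624 deg C


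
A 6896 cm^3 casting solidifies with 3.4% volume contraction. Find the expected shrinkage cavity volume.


Formula: V_shrink = V_casting * shrinkage_pct / 100
V_shrink = 6896 cm^3 * 3.4 / 100 = 234.4640 cm^3

Final answer: 234.4640 cm^3


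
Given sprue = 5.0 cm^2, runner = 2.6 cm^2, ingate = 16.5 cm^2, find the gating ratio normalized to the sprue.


Sprue:Runner:Ingate = 1 : 2.6/5.0 : 16.5/5.0 = 1:0.52:3.30


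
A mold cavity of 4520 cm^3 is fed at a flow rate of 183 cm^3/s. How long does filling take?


Formula: t_fill = V_mold / Q_flow
t = 4520 cm^3 / 183 cm^3/s = 24.6995 s

24.6995 s


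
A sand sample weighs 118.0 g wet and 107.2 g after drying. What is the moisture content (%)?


Formula: MC = (W_wet - W_dry) / W_wet * 100
Water mass = 118.0 - 107.2 = 10.8 g
MC = 10.8 / 118.0 * 100 = 9.1525%

9.1525%


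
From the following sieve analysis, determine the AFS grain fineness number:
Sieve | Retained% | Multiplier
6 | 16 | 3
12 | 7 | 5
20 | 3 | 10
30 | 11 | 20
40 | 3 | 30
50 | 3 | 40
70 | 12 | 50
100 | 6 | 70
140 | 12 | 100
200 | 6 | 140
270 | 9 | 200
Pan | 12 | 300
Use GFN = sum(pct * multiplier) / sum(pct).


Formula: GFN = sum(pct * multiplier) / sum(pct)
sum(pct * multiplier) = 9003
sum(pct) = 100
GFN = 9003 / 100 = 90.03

Final answer: 90.03


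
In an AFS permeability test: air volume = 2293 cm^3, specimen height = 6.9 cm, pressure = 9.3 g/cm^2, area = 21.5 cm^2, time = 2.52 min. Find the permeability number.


Formula: Permeability Number P = (V * H) / (p * A * t)
Numerator: V * H = 2293 * 6.9 = 15821.7
Denominator: p * A * t = 9.3 * 21.5 * 2.52 = 503.874
P = 15821.7 / 503.874 = 31.4001


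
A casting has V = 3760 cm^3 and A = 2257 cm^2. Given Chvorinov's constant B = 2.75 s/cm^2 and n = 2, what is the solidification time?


Formula: t_s = B * (V/A)^n  (Chvorinov's rule, n=2)
Modulus M = V/A = 3760/2257 = 1.665928 cm
M^2 = 1.665928^2 = 2.775316 cm^2
t_s = 2.75 * 2.775316 = 7.6321 s

Final answer: 7.6321 s


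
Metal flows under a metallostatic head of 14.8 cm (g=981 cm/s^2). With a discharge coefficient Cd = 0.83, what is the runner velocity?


Formula: v = Cd * sqrt(2 * g * h)  (Torricelli with discharge coefficient)
2*g*h = 2 * 981 * 14.8 = 29037.6 cm^2/s^2
sqrt(29037.6) = 170.40423 cm/s
v = 0.83 * 170.40423 = 141.4355 cm/s


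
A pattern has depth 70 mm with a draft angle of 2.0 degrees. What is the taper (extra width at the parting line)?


Formula: taper = depth * tan(draft_angle)
tan(2.0 deg) = 0.0349208
taper = 70 mm * 0.0349208 = 2.4445 mm


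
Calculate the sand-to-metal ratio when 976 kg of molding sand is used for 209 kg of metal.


Formula: Sand-to-Metal Ratio = W_sand / W_metal
Ratio = 976 kg / 209 kg = 4.6699

4.6699


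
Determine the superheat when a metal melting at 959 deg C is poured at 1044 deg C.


Formula: Superheat = T_pour - T_melt
Superheat = 1044 - 959 = 85 deg C

85 deg C


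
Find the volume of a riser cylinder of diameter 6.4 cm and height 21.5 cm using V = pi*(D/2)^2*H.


Formula: V = pi * (D/2)^2 * H  (cylinder volume)
Radius = D/2 = 6.4/2 = 3.2 cm
V = pi * 3.2^2 * 21.5 = 691.6530 cm^3

Answer: 691.6530 cm^3


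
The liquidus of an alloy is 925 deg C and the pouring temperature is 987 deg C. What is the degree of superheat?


Formula: Superheat = T_pour - T_melt
Superheat = 987 - 925 = 62 deg C

Final answer: 62 deg C


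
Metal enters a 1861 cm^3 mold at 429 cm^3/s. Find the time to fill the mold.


Formula: t_fill = V_mold / Q_flow
t = 1861 cm^3 / 429 cm^3/s = 4.3380 s

Final answer: 4.3380 s


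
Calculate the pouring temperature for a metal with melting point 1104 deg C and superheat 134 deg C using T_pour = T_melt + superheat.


Formula: T_pour = T_melt + Superheat
T_pour = 1104 + 134 = 1238 deg C


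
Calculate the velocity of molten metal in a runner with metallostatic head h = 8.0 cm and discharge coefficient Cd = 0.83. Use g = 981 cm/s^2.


Formula: v = Cd * sqrt(2 * g * h)  (Torricelli with discharge coefficient)
2*g*h = 2 * 981 * 8.0 = 15696.0 cm^2/s^2
sqrt(15696.0) = 125.28368 cm/s
v = 0.83 * 125.28368 = 103.9855 cm/s

Final answer: 103.9855 cm/s


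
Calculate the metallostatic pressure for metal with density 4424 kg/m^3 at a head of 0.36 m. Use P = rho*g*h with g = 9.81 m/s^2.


Formula: P = rho * g * h
rho * g = 4424 * 9.81 = 43399.44 N/m^3
P = 43399.44 * 0.36 = 15623.7984 Pa

15623.7984 Pa


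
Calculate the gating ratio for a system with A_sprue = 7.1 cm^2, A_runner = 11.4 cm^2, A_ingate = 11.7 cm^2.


Sprue:Runner:Ingate = 1 : 11.4/7.1 : 11.7/7.1 = 1:1.61:1.65

Final answer: 1:1.61:1.65


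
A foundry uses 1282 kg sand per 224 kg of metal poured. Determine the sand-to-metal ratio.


Formula: Sand-to-Metal Ratio = W_sand / W_metal
Ratio = 1282 kg / 224 kg = 5.7232

Final answer: 5.7232


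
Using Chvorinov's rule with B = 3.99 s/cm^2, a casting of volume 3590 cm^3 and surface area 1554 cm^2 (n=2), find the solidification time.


Formula: t_s = B * (V/A)^n  (Chvorinov's rule, n=2)
Modulus M = V/A = 3590/1554 = 2.310167 cm
M^2 = 2.310167^2 = 5.336872 cm^2
t_s = 3.99 * 5.336872 = 21.2941 s

21.2941 s


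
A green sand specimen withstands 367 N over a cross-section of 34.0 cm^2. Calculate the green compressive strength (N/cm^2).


Formula: Compressive Strength = Force / Area
Strength = 367 N / 34.0 cm^2 = 10.7941 N/cm^2

10.7941 N/cm^2


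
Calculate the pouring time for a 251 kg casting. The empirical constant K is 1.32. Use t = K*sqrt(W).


Formula: t = K * sqrt(W)
sqrt(W) = sqrt(251) = 15.84298
t = 1.32 * 15.84298 = 20.9127 s

20.9127 s


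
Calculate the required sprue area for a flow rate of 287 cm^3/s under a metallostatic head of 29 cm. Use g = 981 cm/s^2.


Formula: v = sqrt(2*g*h), A = Q/v
Velocity: v = sqrt(2 * 981 * 29) = sqrt(56898) = 238.5330 cm/s
Sprue area: A = Q / v = 287 / 238.5330 = 1.2032 cm^2

Final answer: 1.2032 cm^2


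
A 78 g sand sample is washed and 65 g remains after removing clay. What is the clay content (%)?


Formula: Clay% = (W_total - W_washed) / W_total * 100
Clay mass = 78 - 65 = 13 g
Clay% = 13 / 78 * 100 = 16.6667%

Answer: 16.6667%


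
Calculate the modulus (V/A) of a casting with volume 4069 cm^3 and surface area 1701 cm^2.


Formula: Casting Modulus M = V / A
M = 4069 cm^3 / 1701 cm^2 = 2.3921 cm

2.3921 cm


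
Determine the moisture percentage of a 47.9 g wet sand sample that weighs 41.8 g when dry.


Formula: MC = (W_wet - W_dry) / W_wet * 100
Water mass = 47.9 - 41.8 = 6.1 g
MC = 6.1 / 47.9 * 100 = 12.7349%

Final answer: 12.7349%


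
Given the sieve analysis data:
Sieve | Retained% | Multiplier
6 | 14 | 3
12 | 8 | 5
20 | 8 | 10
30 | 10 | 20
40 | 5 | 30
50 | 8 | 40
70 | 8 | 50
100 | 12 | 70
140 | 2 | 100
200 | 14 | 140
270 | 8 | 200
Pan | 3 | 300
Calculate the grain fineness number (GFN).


Formula: GFN = sum(pct * multiplier) / sum(pct)
sum(pct * multiplier) = 6732
sum(pct) = 100
GFN = 6732 / 100 = 67.32

67.32


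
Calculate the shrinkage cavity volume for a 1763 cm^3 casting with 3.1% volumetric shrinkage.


Formula: V_shrink = V_casting * shrinkage_pct / 100
V_shrink = 1763 cm^3 * 3.1 / 100 = 54.6530 cm^3


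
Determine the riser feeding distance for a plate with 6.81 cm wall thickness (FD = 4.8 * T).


Formula: FD = 4.8 * T  (riser feeding-distance rule)
FD = 4.8 * 6.81 cm = 32.6880 cm


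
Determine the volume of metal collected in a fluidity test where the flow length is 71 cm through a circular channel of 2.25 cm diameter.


Formula: V = pi * (d/2)^2 * L  (cylinder volume)
Radius = 2.25/2 = 1.125 cm
V = pi * 1.125^2 * 71 = 282.3016 cm^3

Final answer: 282.3016 cm^3


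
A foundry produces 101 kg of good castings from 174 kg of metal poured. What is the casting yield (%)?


Formula: Casting Yield = (W_good / W_total) * 100
Yield = (101 kg / 174 kg) * 100 = 58.0460%


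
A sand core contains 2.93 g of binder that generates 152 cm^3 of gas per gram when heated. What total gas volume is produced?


Formula: V_gas = W_binder * gas_evolution_rate
V = 2.93 g * 152 cm^3/g = 445.3600 cm^3

Final answer: 445.3600 cm^3


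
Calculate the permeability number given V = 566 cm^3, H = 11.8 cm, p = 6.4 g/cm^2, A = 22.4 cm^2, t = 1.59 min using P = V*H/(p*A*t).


Formula: Permeability Number P = (V * H) / (p * A * t)
Numerator: V * H = 566 * 11.8 = 6678.8
Denominator: p * A * t = 6.4 * 22.4 * 1.59 = 227.9424
P = 6678.8 / 227.9424 = 29.3004


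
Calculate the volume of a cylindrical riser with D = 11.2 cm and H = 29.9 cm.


Formula: V = pi * (D/2)^2 * H  (cylinder volume)
Radius = D/2 = 11.2/2 = 5.6 cm
V = pi * 5.6^2 * 29.9 = 2945.7583 cm^3

Final answer: 2945.7583 cm^3


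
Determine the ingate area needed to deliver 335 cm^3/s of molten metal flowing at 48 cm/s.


Formula: A_ingate = Q / v  (continuity equation)
A = 335 cm^3/s / 48 cm/s = 6.9792 cm^2

Answer: 6.9792 cm^2


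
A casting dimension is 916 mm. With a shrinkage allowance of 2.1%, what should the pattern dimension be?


Formula: L_pattern = L_casting * (1 + shrinkage_rate/100)
Shrinkage factor = 1 + 2.1/100 = 1.021
L_pattern = 916 mm * 1.021 = 935.2360 mm

Final answer: 935.2360 mm


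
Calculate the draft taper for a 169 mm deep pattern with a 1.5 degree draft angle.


Formula: taper = depth * tan(draft_angle)
tan(1.5 deg) = 0.0261859
taper = 169 mm * 0.0261859 = 4.4254 mm

4.4254 mm


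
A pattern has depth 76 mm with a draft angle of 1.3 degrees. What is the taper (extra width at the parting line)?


Formula: taper = depth * tan(draft_angle)
tan(1.3 deg) = 0.0226932
taper = 76 mm * 0.0226932 = 1.7247 mm

1.7247 mm


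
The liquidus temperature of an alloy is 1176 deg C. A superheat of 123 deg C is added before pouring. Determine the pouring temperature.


Formula: T_pour = T_melt + Superheat
T_pour = 1176 + 123 = 1299 deg C

1299 deg C


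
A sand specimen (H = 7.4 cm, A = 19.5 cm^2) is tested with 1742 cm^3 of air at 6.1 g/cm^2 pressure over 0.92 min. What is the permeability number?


Formula: Permeability Number P = (V * H) / (p * A * t)
Numerator: V * H = 1742 * 7.4 = 12890.8
Denominator: p * A * t = 6.1 * 19.5 * 0.92 = 109.434
P = 12890.8 / 109.434 = 117.7952


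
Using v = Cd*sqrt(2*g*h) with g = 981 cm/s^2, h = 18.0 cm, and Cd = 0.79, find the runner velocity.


Formula: v = Cd * sqrt(2 * g * h)  (Torricelli with discharge coefficient)
2*g*h = 2 * 981 * 18.0 = 35316.0 cm^2/s^2
sqrt(35316.0) = 187.92552 cm/s
v = 0.79 * 187.92552 = 148.4612 cm/s

148.4612 cm/s


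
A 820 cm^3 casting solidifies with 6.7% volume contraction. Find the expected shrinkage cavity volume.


Formula: V_shrink = V_casting * shrinkage_pct / 100
V_shrink = 820 cm^3 * 6.7 / 100 = 54.9400 cm^3


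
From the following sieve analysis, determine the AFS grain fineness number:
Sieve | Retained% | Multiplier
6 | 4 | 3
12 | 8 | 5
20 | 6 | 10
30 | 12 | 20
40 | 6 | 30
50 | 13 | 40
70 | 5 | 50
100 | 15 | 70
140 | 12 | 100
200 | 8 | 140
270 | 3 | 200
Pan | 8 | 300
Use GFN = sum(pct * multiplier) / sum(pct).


Formula: GFN = sum(pct * multiplier) / sum(pct)
sum(pct * multiplier) = 7672
sum(pct) = 100
GFN = 7672 / 100 = 76.72

76.72


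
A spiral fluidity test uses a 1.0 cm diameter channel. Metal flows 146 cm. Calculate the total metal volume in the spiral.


Formula: V = pi * (d/2)^2 * L  (cylinder volume)
Radius = 1.0/2 = 0.5 cm
V = pi * 0.5^2 * 146 = 114.6681 cm^3


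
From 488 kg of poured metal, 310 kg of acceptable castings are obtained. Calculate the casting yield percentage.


Formula: Casting Yield = (W_good / W_total) * 100
Yield = (310 kg / 488 kg) * 100 = 63.5246%

Final answer: 63.5246%


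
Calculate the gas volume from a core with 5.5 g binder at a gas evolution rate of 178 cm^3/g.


Formula: V_gas = W_binder * gas_evolution_rate
V = 5.5 g * 178 cm^3/g = 979.0000 cm^3


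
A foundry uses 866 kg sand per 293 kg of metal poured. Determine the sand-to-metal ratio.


Formula: Sand-to-Metal Ratio = W_sand / W_metal
Ratio = 866 kg / 293 kg = 2.9556

Answer: 2.9556


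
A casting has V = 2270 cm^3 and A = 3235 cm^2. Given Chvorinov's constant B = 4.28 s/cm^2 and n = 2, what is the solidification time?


Formula: t_s = B * (V/A)^n  (Chvorinov's rule, n=2)
Modulus M = V/A = 2270/3235 = 0.701700 cm
M^2 = 0.701700^2 = 0.492383 cm^2
t_s = 4.28 * 0.492383 = 2.1074 s

Answer: 2.1074 s


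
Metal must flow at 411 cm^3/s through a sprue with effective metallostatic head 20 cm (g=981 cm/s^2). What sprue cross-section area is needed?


Formula: v = sqrt(2*g*h), A = Q/v
Velocity: v = sqrt(2 * 981 * 20) = sqrt(39240) = 198.0909 cm/s
Sprue area: A = Q / v = 411 / 198.0909 = 2.0748 cm^2

Final answer: 2.0748 cm^2


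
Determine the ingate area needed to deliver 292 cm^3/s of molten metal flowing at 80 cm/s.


Formula: A_ingate = Q / v  (continuity equation)
A = 292 cm^3/s / 80 cm/s = 3.6500 cm^2

Answer: 3.6500 cm^2


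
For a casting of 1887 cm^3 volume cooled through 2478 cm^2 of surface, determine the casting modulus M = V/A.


Formula: Casting Modulus M = V / A
M = 1887 cm^3 / 2478 cm^2 = 0.7615 cm

Final answer: 0.7615 cm


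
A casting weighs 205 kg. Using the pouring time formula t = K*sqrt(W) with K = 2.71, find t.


Formula: t = K * sqrt(W)
sqrt(W) = sqrt(205) = 14.31782
t = 2.71 * 14.31782 = 38.8013 s

38.8013 s


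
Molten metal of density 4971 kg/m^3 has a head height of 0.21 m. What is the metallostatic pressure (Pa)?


Formula: P = rho * g * h
rho * g = 4971 * 9.81 = 48765.51 N/m^3
P = 48765.51 * 0.21 = 10240.7571 Pa

10240.7571 Pa


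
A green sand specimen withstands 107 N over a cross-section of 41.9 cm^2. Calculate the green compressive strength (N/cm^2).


Formula: Compressive Strength = Force / Area
Strength = 107 N / 41.9 cm^2 = 2.5537 N/cm^2

2.5537 N/cm^2


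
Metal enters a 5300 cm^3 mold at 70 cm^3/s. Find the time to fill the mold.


Formula: t_fill = V_mold / Q_flow
t = 5300 cm^3 / 70 cm^3/s = 75.7143 s

Answer: 75.7143 s


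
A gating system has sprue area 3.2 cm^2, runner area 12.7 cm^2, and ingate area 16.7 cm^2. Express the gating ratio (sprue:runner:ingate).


Sprue:Runner:Ingate = 1 : 12.7/3.2 : 16.7/3.2 = 1:3.97:5.22

Answer: 1:3.97:5.22


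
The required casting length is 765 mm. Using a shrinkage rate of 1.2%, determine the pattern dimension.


Formula: L_pattern = L_casting * (1 + shrinkage_rate/100)
Shrinkage factor = 1 + 1.2/100 = 1.012
L_pattern = 765 mm * 1.012 = 774.1800 mm

774.1800 mm


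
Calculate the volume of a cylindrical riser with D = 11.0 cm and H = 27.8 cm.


Formula: V = pi * (D/2)^2 * H  (cylinder volume)
Radius = D/2 = 11.0/2 = 5.5 cm
V = pi * 5.5^2 * 27.8 = 2641.9223 cm^3

2641.9223 cm^3


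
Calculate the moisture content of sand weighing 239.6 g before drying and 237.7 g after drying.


Formula: MC = (W_wet - W_dry) / W_wet * 100
Water mass = 239.6 - 237.7 = 1.9 g
MC = 1.9 / 239.6 * 100 = 0.7930%


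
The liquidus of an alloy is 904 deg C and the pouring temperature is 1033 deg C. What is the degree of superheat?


Formula: Superheat = T_pour - T_melt
Superheat = 1033 - 904 = 129 deg C


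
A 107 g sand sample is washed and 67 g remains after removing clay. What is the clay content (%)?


Formula: Clay% = (W_total - W_washed) / W_total * 100
Clay mass = 107 - 67 = 40 g
Clay% = 40 / 107 * 100 = 37.3832%

Final answer: 37.3832%


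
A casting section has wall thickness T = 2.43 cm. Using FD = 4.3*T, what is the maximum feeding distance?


Formula: FD = 4.3 * T  (riser feeding-distance rule)
FD = 4.3 * 2.43 cm = 10.4490 cm

Final answer: 10.4490 cm


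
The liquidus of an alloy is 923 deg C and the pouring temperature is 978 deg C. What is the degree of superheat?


Formula: Superheat = T_pour - T_melt
Superheat = 978 - 923 = 55 deg C


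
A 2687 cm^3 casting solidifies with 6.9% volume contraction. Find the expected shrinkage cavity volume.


Formula: V_shrink = V_casting * shrinkage_pct / 100
V_shrink = 2687 cm^3 * 6.9 / 100 = 185.4030 cm^3

Answer: 185.4030 cm^3


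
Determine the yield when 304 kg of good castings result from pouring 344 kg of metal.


Formula: Casting Yield = (W_good / W_total) * 100
Yield = (304 kg / 344 kg) * 100 = 88.3721%


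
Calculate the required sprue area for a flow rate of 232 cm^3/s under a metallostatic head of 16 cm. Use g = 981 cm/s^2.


Formula: v = sqrt(2*g*h), A = Q/v
Velocity: v = sqrt(2 * 981 * 16) = sqrt(31392) = 177.1779 cm/s
Sprue area: A = Q / v = 232 / 177.1779 = 1.3094 cm^2

Answer: 1.3094 cm^2


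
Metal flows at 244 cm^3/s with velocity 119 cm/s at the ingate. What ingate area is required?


Formula: A_ingate = Q / v  (continuity equation)
A = 244 cm^3/s / 119 cm/s = 2.0504 cm^2

Answer: 2.0504 cm^2


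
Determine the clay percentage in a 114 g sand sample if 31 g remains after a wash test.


Formula: Clay% = (W_total - W_washed) / W_total * 100
Clay mass = 114 - 31 = 83 g
Clay% = 83 / 114 * 100 = 72.8070%

Answer: 72.8070%


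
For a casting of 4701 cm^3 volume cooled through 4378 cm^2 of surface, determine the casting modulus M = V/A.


Formula: Casting Modulus M = V / A
M = 4701 cm^3 / 4378 cm^2 = 1.0738 cm

1.0738 cm


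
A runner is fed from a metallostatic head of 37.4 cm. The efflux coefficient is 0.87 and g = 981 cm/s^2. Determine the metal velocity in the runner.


Formula: v = Cd * sqrt(2 * g * h)  (Torricelli with discharge coefficient)
2*g*h = 2 * 981 * 37.4 = 73378.8 cm^2/s^2
sqrt(73378.8) = 270.88522 cm/s
v = 0.87 * 270.88522 = 235.6701 cm/s

235.6701 cm/s


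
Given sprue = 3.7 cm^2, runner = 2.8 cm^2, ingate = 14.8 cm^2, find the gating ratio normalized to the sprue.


Sprue:Runner:Ingate = 1 : 2.8/3.7 : 14.8/3.7 = 1:0.76:4.00

1:0.76:4.00


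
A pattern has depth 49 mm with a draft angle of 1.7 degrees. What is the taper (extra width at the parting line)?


Formula: taper = depth * tan(draft_angle)
tan(1.7 deg) = 0.0296793
taper = 49 mm * 0.0296793 = 1.4543 mm

Answer: 1.4543 mm


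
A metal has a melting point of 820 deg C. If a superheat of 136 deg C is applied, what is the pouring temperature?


Formula: T_pour = T_melt + Superheat
T_pour = 820 + 136 = 956 deg C

Answer: 956 deg C


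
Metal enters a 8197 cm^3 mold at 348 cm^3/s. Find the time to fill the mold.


Formula: t_fill = V_mold / Q_flow
t = 8197 cm^3 / 348 cm^3/s = 23.5546 s

23.5546 s


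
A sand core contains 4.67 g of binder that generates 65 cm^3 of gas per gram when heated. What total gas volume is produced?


Formula: V_gas = W_binder * gas_evolution_rate
V = 4.67 g * 65 cm^3/g = 303.5500 cm^3


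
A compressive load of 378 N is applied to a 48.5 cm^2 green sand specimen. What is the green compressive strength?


Formula: Compressive Strength = Force / Area
Strength = 378 N / 48.5 cm^2 = 7.7938 N/cm^2

Answer: 7.7938 N/cm^2


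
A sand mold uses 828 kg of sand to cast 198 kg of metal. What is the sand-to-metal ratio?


Formula: Sand-to-Metal Ratio = W_sand / W_metal
Ratio = 828 kg / 198 kg = 4.1818


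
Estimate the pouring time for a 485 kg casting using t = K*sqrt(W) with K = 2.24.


Formula: t = K * sqrt(W)
sqrt(W) = sqrt(485) = 22.02272
t = 2.24 * 22.02272 = 49.3309 s

Final answer: 49.3309 s


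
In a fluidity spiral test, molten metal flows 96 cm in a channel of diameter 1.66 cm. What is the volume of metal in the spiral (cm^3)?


Formula: V = pi * (d/2)^2 * L  (cylinder volume)
Radius = 1.66/2 = 0.83 cm
V = pi * 0.83^2 * 96 = 207.7673 cm^3

207.7673 cm^3


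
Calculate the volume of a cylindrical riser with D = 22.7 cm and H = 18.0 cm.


Formula: V = pi * (D/2)^2 * H  (cylinder volume)
Radius = D/2 = 22.7/2 = 11.35 cm
V = pi * 11.35^2 * 18.0 = 7284.7408 cm^3

Answer: 7284.7408 cm^3


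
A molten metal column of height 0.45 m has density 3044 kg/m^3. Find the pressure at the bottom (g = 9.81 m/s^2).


Formula: P = rho * g * h
rho * g = 3044 * 9.81 = 29861.64 N/m^3
P = 29861.64 * 0.45 = 13437.7380 Pa

13437.7380 Pa


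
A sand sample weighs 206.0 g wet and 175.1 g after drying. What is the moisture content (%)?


Formula: MC = (W_wet - W_dry) / W_wet * 100
Water mass = 206.0 - 175.1 = 30.9 g
MC = 30.9 / 206.0 * 100 = 15.0000%


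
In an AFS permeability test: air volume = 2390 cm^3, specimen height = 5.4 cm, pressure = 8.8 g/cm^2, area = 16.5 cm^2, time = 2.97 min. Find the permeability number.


Formula: Permeability Number P = (V * H) / (p * A * t)
Numerator: V * H = 2390 * 5.4 = 12906.0
Denominator: p * A * t = 8.8 * 16.5 * 2.97 = 431.244
P = 12906.0 / 431.244 = 29.9274

29.9274


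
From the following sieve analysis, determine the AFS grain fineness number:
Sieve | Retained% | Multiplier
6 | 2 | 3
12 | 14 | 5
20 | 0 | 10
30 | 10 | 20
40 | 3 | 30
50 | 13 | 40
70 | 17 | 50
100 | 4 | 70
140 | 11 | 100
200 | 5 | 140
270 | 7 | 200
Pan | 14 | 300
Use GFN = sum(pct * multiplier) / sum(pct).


Formula: GFN = sum(pct * multiplier) / sum(pct)
sum(pct * multiplier) = 9416
sum(pct) = 100
GFN = 9416 / 100 = 94.16


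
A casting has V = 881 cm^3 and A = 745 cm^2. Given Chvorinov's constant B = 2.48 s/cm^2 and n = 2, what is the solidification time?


Formula: t_s = B * (V/A)^n  (Chvorinov's rule, n=2)
Modulus M = V/A = 881/745 = 1.182550 cm
M^2 = 1.182550^2 = 1.398425 cm^2
t_s = 2.48 * 1.398425 = 3.4681 s

Final answer: 3.4681 s


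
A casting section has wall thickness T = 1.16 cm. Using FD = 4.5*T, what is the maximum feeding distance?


Formula: FD = 4.5 * T  (riser feeding-distance rule)
FD = 4.5 * 1.16 cm = 5.2200 cm

Answer: 5.2200 cm


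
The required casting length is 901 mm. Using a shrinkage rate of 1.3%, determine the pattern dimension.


Formula: L_pattern = L_casting * (1 + shrinkage_rate/100)
Shrinkage factor = 1 + 1.3/100 = 1.013
L_pattern = 901 mm * 1.013 = 912.7130 mm


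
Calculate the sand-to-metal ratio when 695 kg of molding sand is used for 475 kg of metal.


Formula: Sand-to-Metal Ratio = W_sand / W_metal
Ratio = 695 kg / 475 kg = 1.4632

Final answer: 1.4632


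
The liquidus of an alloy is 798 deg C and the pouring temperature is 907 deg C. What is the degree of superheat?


Formula: Superheat = T_pour - T_melt
Superheat = 907 - 798 = 109 deg C

Final answer: 109 deg C


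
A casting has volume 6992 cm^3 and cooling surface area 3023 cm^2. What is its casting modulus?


Formula: Casting Modulus M = V / A
M = 6992 cm^3 / 3023 cm^2 = 2.3129 cm

Final answer: 2.3129 cm


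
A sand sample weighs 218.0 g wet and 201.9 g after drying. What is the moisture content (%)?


Formula: MC = (W_wet - W_dry) / W_wet * 100
Water mass = 218.0 - 201.9 = 16.1 g
MC = 16.1 / 218.0 * 100 = 7.3853%

7.3853%


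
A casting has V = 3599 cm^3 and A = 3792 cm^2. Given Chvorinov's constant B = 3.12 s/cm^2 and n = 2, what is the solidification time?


Formula: t_s = B * (V/A)^n  (Chvorinov's rule, n=2)
Modulus M = V/A = 3599/3792 = 0.949103 cm
M^2 = 0.949103^2 = 0.900797 cm^2
t_s = 3.12 * 0.900797 = 2.8105 s

Answer: 2.8105 s


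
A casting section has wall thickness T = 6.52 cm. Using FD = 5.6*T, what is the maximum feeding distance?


Formula: FD = 5.6 * T  (riser feeding-distance rule)
FD = 5.6 * 6.52 cm = 36.5120 cm

Answer: 36.5120 cm


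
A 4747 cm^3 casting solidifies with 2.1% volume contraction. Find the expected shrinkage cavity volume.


Formula: V_shrink = V_casting * shrinkage_pct / 100
V_shrink = 4747 cm^3 * 2.1 / 100 = 99.6870 cm^3

99.6870 cm^3


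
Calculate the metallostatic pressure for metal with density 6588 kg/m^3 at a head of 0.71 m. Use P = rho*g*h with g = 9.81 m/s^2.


Formula: P = rho * g * h
rho * g = 6588 * 9.81 = 64628.28 N/m^3
P = 64628.28 * 0.71 = 45886.0788 Pa


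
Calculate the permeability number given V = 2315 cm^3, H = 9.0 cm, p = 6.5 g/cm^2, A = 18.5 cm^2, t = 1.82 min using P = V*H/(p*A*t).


Formula: Permeability Number P = (V * H) / (p * A * t)
Numerator: V * H = 2315 * 9.0 = 20835.0
Denominator: p * A * t = 6.5 * 18.5 * 1.82 = 218.855
P = 20835.0 / 218.855 = 95.2000

Final answer: 95.2000


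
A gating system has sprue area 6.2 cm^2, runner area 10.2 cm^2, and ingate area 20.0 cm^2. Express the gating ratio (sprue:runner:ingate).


Sprue:Runner:Ingate = 1 : 10.2/6.2 : 20.0/6.2 = 1:1.65:3.23

1:1.65:3.23


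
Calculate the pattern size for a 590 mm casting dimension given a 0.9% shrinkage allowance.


Formula: L_pattern = L_casting * (1 + shrinkage_rate/100)
Shrinkage factor = 1 + 0.9/100 = 1.009
L_pattern = 590 mm * 1.009 = 595.3100 mm

595.3100 mm


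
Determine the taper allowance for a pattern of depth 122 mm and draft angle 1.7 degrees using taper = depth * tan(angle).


Formula: taper = depth * tan(draft_angle)
tan(1.7 deg) = 0.0296793
taper = 122 mm * 0.0296793 = 3.6209 mm

Answer: 3.6209 mm


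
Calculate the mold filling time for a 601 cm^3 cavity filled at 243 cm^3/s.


Formula: t_fill = V_mold / Q_flow
t = 601 cm^3 / 243 cm^3/s = 2.4733 s

Answer: 2.4733 s


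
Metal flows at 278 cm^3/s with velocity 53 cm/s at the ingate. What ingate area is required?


Formula: A_ingate = Q / v  (continuity equation)
A = 278 cm^3/s / 53 cm/s = 5.2453 cm^2


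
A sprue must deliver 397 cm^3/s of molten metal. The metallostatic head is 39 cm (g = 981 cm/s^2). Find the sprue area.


Formula: v = sqrt(2*g*h), A = Q/v
Velocity: v = sqrt(2 * 981 * 39) = sqrt(76518) = 276.6189 cm/s
Sprue area: A = Q / v = 397 / 276.6189 = 1.4352 cm^2

Answer: 1.4352 cm^2


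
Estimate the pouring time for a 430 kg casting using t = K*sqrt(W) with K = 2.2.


Formula: t = K * sqrt(W)
sqrt(W) = sqrt(430) = 20.73644
t = 2.2 * 20.73644 = 45.6202 s


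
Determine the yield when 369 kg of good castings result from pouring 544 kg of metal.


Formula: Casting Yield = (W_good / W_total) * 100
Yield = (369 kg / 544 kg) * 100 = 67.8309%


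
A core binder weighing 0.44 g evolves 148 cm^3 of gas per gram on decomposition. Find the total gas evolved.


Formula: V_gas = W_binder * gas_evolution_rate
V = 0.44 g * 148 cm^3/g = 65.1200 cm^3

Answer: 65.1200 cm^3


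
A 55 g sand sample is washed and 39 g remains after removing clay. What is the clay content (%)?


Formula: Clay% = (W_total - W_washed) / W_total * 100
Clay mass = 55 - 39 = 16 g
Clay% = 16 / 55 * 100 = 29.0909%


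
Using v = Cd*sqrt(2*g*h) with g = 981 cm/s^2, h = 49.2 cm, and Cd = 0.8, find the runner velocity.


Formula: v = Cd * sqrt(2 * g * h)  (Torricelli with discharge coefficient)
2*g*h = 2 * 981 * 49.2 = 96530.4 cm^2/s^2
sqrt(96530.4) = 310.69342 cm/s
v = 0.8 * 310.69342 = 248.5547 cm/s

Final answer: 248.5547 cm/s


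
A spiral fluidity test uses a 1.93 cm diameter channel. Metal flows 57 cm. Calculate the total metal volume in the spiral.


Formula: V = pi * (d/2)^2 * L  (cylinder volume)
Radius = 1.93/2 = 0.965 cm
V = pi * 0.965^2 * 57 = 166.7552 cm^3

Answer: 166.7552 cm^3


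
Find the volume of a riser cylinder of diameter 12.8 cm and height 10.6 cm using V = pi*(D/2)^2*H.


Formula: V = pi * (D/2)^2 * H  (cylinder volume)
Radius = D/2 = 12.8/2 = 6.4 cm
V = pi * 6.4^2 * 10.6 = 1364.0041 cm^3

Answer: 1364.0041 cm^3


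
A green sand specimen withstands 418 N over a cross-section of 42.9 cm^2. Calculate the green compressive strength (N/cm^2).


Formula: Compressive Strength = Force / Area
Strength = 418 N / 42.9 cm^2 = 9.7436 N/cm^2

Final answer: 9.7436 N/cm^2


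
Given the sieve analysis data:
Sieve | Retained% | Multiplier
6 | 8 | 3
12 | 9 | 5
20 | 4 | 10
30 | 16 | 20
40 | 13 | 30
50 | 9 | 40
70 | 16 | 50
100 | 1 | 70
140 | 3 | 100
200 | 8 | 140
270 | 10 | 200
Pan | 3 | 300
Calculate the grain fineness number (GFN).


Formula: GFN = sum(pct * multiplier) / sum(pct)
sum(pct * multiplier) = 6369
sum(pct) = 100
GFN = 6369 / 100 = 63.69

Answer: 63.69


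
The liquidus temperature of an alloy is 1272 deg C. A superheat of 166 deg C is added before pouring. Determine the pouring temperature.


Formula: T_pour = T_melt + Superheat
T_pour = 1272 + 166 = 1438 deg C

Final answer: 1438 deg C


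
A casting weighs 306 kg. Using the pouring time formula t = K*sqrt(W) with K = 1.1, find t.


Formula: t = K * sqrt(W)
sqrt(W) = sqrt(306) = 17.49286
t = 1.1 * 17.49286 = 19.2421 s

19.2421 s


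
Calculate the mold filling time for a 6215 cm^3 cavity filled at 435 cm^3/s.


Formula: t_fill = V_mold / Q_flow
t = 6215 cm^3 / 435 cm^3/s = 14.2874 s

14.2874 s


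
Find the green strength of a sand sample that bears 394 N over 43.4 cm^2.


Formula: Compressive Strength = Force / Area
Strength = 394 N / 43.4 cm^2 = 9.0783 N/cm^2


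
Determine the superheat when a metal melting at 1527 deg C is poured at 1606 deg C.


Formula: Superheat = T_pour - T_melt
Superheat = 1606 - 1527 = 79 deg C


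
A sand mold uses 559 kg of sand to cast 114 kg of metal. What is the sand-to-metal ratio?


Formula: Sand-to-Metal Ratio = W_sand / W_metal
Ratio = 559 kg / 114 kg = 4.9035

Answer: 4.9035


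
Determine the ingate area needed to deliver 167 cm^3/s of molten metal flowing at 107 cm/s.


Formula: A_ingate = Q / v  (continuity equation)
A = 167 cm^3/s / 107 cm/s = 1.5607 cm^2

Answer: 1.5607 cm^2


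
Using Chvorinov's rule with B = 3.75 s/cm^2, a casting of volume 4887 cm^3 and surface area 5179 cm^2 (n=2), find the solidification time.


Formula: t_s = B * (V/A)^n  (Chvorinov's rule, n=2)
Modulus M = V/A = 4887/5179 = 0.943618 cm
M^2 = 0.943618^2 = 0.890415 cm^2
t_s = 3.75 * 0.890415 = 3.3391 s

Answer: 3.3391 s


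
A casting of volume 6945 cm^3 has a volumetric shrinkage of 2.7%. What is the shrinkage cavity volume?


Formula: V_shrink = V_casting * shrinkage_pct / 100
V_shrink = 6945 cm^3 * 2.7 / 100 = 187.5150 cm^3

187.5150 cm^3


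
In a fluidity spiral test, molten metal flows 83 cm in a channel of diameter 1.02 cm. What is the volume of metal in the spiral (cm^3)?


Formula: V = pi * (d/2)^2 * L  (cylinder volume)
Radius = 1.02/2 = 0.51 cm
V = pi * 0.51^2 * 83 = 67.8216 cm^3

67.8216 cm^3


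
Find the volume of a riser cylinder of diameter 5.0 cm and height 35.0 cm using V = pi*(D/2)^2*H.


Formula: V = pi * (D/2)^2 * H  (cylinder volume)
Radius = D/2 = 5.0/2 = 2.5 cm
V = pi * 2.5^2 * 35.0 = 687.2234 cm^3

Final answer: 687.2234 cm^3


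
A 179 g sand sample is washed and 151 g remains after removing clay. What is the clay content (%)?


Formula: Clay% = (W_total - W_washed) / W_total * 100
Clay mass = 179 - 151 = 28 g
Clay% = 28 / 179 * 100 = 15.6425%

15.6425%


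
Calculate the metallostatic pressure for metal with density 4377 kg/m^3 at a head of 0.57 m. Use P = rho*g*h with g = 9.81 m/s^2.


Formula: P = rho * g * h
rho * g = 4377 * 9.81 = 42938.37 N/m^3
P = 42938.37 * 0.57 = 24474.8709 Pa

Final answer: 24474.8709 Pa


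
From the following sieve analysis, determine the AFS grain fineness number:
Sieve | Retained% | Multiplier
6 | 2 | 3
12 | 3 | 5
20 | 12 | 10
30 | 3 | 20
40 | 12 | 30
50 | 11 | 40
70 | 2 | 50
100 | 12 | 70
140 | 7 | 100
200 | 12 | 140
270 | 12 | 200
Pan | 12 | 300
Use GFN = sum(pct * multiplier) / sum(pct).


Formula: GFN = sum(pct * multiplier) / sum(pct)
sum(pct * multiplier) = 10321
sum(pct) = 100
GFN = 10321 / 100 = 103.21

Answer: 103.21


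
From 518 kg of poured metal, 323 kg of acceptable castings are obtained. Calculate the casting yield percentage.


Formula: Casting Yield = (W_good / W_total) * 100
Yield = (323 kg / 518 kg) * 100 = 62.3552%

Answer: 62.3552%


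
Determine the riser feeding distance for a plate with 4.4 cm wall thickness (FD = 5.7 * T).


Formula: FD = 5.7 * T  (riser feeding-distance rule)
FD = 5.7 * 4.4 cm = 25.0800 cm

Final answer: 25.0800 cm


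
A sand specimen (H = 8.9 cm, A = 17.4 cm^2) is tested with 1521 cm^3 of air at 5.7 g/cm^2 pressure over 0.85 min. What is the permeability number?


Formula: Permeability Number P = (V * H) / (p * A * t)
Numerator: V * H = 1521 * 8.9 = 13536.9
Denominator: p * A * t = 5.7 * 17.4 * 0.85 = 84.303
P = 13536.9 / 84.303 = 160.5744


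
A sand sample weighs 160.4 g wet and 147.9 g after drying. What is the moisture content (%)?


Formula: MC = (W_wet - W_dry) / W_wet * 100
Water mass = 160.4 - 147.9 = 12.5 g
MC = 12.5 / 160.4 * 100 = 7.7930%

Final answer: 7.7930%


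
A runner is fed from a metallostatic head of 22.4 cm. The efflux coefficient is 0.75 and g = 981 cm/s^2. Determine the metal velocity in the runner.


Formula: v = Cd * sqrt(2 * g * h)  (Torricelli with discharge coefficient)
2*g*h = 2 * 981 * 22.4 = 43948.8 cm^2/s^2
sqrt(43948.8) = 209.63969 cm/s
v = 0.75 * 209.63969 = 157.2298 cm/s

Answer: 157.2298 cm/s


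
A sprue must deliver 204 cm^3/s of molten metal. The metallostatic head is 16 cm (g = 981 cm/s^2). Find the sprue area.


Formula: v = sqrt(2*g*h), A = Q/v
Velocity: v = sqrt(2 * 981 * 16) = sqrt(31392) = 177.1779 cm/s
Sprue area: A = Q / v = 204 / 177.1779 = 1.1514 cm^2

Answer: 1.1514 cm^2


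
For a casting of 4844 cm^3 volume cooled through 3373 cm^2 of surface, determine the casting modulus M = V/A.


Formula: Casting Modulus M = V / A
M = 4844 cm^3 / 3373 cm^2 = 1.4361 cm


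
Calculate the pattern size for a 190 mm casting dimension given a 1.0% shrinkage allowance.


Formula: L_pattern = L_casting * (1 + shrinkage_rate/100)
Shrinkage factor = 1 + 1.0/100 = 1.01
L_pattern = 190 mm * 1.01 = 191.9000 mm


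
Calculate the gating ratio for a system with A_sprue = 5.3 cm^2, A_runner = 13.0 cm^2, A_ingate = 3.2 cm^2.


Sprue:Runner:Ingate = 1 : 13.0/5.3 : 3.2/5.3 = 1:2.45:0.60

Answer: 1:2.45:0.60


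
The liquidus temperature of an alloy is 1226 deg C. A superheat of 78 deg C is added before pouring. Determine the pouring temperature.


Formula: T_pour = T_melt + Superheat
T_pour = 1226 + 78 = 1304 deg C


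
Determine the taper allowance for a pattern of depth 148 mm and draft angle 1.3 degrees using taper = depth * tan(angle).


Formula: taper = depth * tan(draft_angle)
tan(1.3 deg) = 0.0226932
taper = 148 mm * 0.0226932 = 3.3586 mm

3.3586 mm


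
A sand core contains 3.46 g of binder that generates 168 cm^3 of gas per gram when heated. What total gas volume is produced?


Formula: V_gas = W_binder * gas_evolution_rate
V = 3.46 g * 168 cm^3/g = 581.2800 cm^3

Final answer: 581.2800 cm^3


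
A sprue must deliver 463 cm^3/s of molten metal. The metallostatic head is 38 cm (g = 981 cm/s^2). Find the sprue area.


Formula: v = sqrt(2*g*h), A = Q/v
Velocity: v = sqrt(2 * 981 * 38) = sqrt(74556) = 273.0494 cm/s
Sprue area: A = Q / v = 463 / 273.0494 = 1.6957 cm^2


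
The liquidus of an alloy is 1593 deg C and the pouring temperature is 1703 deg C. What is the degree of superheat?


Formula: Superheat = T_pour - T_melt
Superheat = 1703 - 1593 = 110 deg C

Final answer: 110 deg C


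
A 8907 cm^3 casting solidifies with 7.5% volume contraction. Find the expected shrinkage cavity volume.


Formula: V_shrink = V_casting * shrinkage_pct / 100
V_shrink = 8907 cm^3 * 7.5 / 100 = 668.0250 cm^3

668.0250 cm^3


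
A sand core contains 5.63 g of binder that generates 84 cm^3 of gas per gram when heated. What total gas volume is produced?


Formula: V_gas = W_binder * gas_evolution_rate
V = 5.63 g * 84 cm^3/g = 472.9200 cm^3

Final answer: 472.9200 cm^3


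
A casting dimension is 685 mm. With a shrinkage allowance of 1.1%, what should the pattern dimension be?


Formula: L_pattern = L_casting * (1 + shrinkage_rate/100)
Shrinkage factor = 1 + 1.1/100 = 1.011
L_pattern = 685 mm * 1.011 = 692.5350 mm


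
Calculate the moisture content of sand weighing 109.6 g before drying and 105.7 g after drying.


Formula: MC = (W_wet - W_dry) / W_wet * 100
Water mass = 109.6 - 105.7 = 3.9 g
MC = 3.9 / 109.6 * 100 = 3.5584%

Final answer: 3.5584%


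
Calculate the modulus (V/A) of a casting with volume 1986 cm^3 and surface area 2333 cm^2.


Formula: Casting Modulus M = V / A
M = 1986 cm^3 / 2333 cm^2 = 0.8513 cm

0.8513 cm


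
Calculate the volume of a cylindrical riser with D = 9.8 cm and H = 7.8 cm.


Formula: V = pi * (D/2)^2 * H  (cylinder volume)
Radius = D/2 = 9.8/2 = 4.9 cm
V = pi * 4.9^2 * 7.8 = 588.3512 cm^3

Answer: 588.3512 cm^3


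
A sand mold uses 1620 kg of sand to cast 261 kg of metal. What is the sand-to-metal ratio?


Formula: Sand-to-Metal Ratio = W_sand / W_metal
Ratio = 1620 kg / 261 kg = 6.2069

Final answer: 6.2069


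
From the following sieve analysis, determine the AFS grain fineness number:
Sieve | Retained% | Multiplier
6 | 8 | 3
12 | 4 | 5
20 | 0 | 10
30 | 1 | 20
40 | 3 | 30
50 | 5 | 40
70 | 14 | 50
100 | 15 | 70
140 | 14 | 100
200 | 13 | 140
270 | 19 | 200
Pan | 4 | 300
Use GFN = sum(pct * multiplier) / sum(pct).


Formula: GFN = sum(pct * multiplier) / sum(pct)
sum(pct * multiplier) = 10324
sum(pct) = 100
GFN = 10324 / 100 = 103.24


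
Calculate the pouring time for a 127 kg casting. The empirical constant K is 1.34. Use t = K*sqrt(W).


Formula: t = K * sqrt(W)
sqrt(W) = sqrt(127) = 11.26943
t = 1.34 * 11.26943 = 15.1010 s

Final answer: 15.1010 s


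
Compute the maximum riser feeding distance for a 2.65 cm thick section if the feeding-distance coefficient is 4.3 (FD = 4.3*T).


Formula: FD = 4.3 * T  (riser feeding-distance rule)
FD = 4.3 * 2.65 cm = 11.3950 cm

Final answer: 11.3950 cm


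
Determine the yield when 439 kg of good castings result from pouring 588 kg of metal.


Formula: Casting Yield = (W_good / W_total) * 100
Yield = (439 kg / 588 kg) * 100 = 74.6599%

Final answer: 74.6599%


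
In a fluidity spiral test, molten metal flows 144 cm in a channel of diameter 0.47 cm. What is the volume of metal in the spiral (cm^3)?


Formula: V = pi * (d/2)^2 * L  (cylinder volume)
Radius = 0.47/2 = 0.235 cm
V = pi * 0.235^2 * 144 = 24.9832 cm^3

24.9832 cm^3


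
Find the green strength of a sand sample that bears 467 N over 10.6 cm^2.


Formula: Compressive Strength = Force / Area
Strength = 467 N / 10.6 cm^2 = 44.0566 N/cm^2

Answer: 44.0566 N/cm^2


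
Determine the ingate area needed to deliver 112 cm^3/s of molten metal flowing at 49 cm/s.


Formula: A_ingate = Q / v  (continuity equation)
A = 112 cm^3/s / 49 cm/s = 2.2857 cm^2

2.2857 cm^2


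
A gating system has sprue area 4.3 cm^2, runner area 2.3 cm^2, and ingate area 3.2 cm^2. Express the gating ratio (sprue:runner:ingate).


Sprue:Runner:Ingate = 1 : 2.3/4.3 : 3.2/4.3 = 1:0.53:0.74

1:0.53:0.74


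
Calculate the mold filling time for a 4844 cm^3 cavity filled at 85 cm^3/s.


Formula: t_fill = V_mold / Q_flow
t = 4844 cm^3 / 85 cm^3/s = 56.9882 s

Final answer: 56.9882 s


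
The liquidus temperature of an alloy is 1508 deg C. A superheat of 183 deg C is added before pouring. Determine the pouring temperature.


Formula: T_pour = T_melt + Superheat
T_pour = 1508 + 183 = 1691 deg C

1691 deg C


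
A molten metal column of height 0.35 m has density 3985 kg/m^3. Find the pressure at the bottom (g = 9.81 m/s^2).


Formula: P = rho * g * h
rho * g = 3985 * 9.81 = 39092.85 N/m^3
P = 39092.85 * 0.35 = 13682.4975 Pa

Final answer: 13682.4975 Pa


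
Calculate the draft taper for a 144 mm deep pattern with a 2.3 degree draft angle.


Formula: taper = depth * tan(draft_angle)
tan(2.3 deg) = 0.0401641
taper = 144 mm * 0.0401641 = 5.7836 mm

Final answer: 5.7836 mm
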